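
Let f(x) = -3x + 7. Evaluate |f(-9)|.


34


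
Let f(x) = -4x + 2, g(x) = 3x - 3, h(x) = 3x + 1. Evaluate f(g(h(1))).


h(1) = 4
g(4) = 9
f(9) = -34

-34


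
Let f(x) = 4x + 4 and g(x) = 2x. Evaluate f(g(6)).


g(6) = 12
f(12) = 52

52


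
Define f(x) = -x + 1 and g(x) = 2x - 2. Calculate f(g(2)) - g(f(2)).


f(g(2)) = -1
g(f(2)) = -4
Difference = 3

3


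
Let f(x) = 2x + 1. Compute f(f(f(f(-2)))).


f(-2) = -3
f(-3) = -5
f(-5) = -9
f(-9) = -17

-17


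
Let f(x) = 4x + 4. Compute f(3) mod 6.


f(3) = 16
16 mod 6 = 4

4


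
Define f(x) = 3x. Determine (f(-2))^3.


f(-2) = -6
(-6)^3 = -216

-216


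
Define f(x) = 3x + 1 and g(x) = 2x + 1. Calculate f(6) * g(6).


f(6) = 19
g(6) = 13
Product = 247

247


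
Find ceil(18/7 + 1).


18/7 = 2.5714
2.5714 + 1 = 3.5714
ceil(3.5714) = 4

4


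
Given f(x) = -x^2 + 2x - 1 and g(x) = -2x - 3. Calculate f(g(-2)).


0


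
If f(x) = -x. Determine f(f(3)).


f(3) = -3
f(-3) = 3

3


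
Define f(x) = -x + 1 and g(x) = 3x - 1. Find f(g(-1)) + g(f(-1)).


f(g(-1)) = 5
g(f(-1)) = 5
Sum = 10

10


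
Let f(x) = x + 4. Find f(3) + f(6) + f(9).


f(3) = 7
f(6) = 10
f(9) = 13
Sum = 30

30


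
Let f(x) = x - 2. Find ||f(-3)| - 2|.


f(-3) = -5
|-5| = 5
|5 - 2| = 3

3


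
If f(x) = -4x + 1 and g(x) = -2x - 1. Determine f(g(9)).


g(9) = -19
f(-19) = 77

77


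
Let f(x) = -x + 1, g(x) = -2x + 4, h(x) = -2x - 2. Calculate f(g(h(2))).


-15


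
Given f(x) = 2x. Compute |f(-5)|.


f(-5) = -10
|-10| = 10

10


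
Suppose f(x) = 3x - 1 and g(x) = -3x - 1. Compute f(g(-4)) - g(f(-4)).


f(g(-4)) = 32
g(f(-4)) = 38
Difference = -6

-6


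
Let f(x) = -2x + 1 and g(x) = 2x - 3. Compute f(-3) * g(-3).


f(-3) = 7
g(-3) = -9
Product = -63

-63


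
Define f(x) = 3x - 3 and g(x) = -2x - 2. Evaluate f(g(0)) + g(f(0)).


f(g(0)) = -9
g(f(0)) = 4
Sum = -5

-5


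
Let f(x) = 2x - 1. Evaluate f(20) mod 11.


f(20) = 39
39 mod 11 = 6

6


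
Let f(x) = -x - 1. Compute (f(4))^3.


f(4) = -5
(-5)^3 = -125

-125


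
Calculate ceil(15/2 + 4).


15/2 = 7.5
7.5 + 4 = 11.5
ceil(11.5) = 12

12


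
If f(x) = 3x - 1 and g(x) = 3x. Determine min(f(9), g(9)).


f(9) = 26
g(9) = 27
min = 26

26


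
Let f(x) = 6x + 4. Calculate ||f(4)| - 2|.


f(4) = 28
|28| = 28
|28 - 2| = 26

26


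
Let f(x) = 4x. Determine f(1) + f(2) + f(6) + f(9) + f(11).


f(1) = 4
f(2) = 8
f(6) = 24
f(9) = 36
f(11) = 44
Sum = 116

116


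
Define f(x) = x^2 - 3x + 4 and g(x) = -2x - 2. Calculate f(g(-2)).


g(-2) = 2
f(2) = 1*(2)^2 - 3*(2) + 4 = 2

2


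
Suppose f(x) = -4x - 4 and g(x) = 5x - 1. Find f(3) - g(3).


f(3) = -16
g(3) = 14
Difference = -30

-30


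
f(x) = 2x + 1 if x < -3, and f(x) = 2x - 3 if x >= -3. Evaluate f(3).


3 satisfies x >= -3
f(3) = 3

3


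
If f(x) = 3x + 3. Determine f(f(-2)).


f(-2) = -3
f(-3) = -6

-6


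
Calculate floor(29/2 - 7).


29/2 = 14.5
14.5 - 7 = 7.5
floor(7.5) = 7

7


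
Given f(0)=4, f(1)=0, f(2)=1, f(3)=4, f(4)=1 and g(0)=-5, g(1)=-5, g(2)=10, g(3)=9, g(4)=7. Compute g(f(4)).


f(4) = 1
g(1) = -5

-5


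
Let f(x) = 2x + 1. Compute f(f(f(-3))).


f(-3) = -5
f(-5) = -9
f(-9) = -17

-17


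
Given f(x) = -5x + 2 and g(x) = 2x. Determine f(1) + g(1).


f(1) = -3
g(1) = 2
Sum = -1

-1


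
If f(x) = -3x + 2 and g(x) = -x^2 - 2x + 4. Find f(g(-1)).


g(-1) = 5
f(5) = -13

-13


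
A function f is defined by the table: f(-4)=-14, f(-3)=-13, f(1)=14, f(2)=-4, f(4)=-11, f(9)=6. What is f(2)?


Reading from the table at x = 2

-4


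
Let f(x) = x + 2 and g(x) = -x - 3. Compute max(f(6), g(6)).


f(6) = 8
g(6) = -9
max = 8

8


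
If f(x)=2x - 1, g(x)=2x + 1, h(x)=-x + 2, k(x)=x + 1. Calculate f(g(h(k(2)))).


k(2) = 3
h(3) = -1
g(-1) = -1
f(-1) = -3

-3


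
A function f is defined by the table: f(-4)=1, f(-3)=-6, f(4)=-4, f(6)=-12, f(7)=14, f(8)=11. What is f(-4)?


Reading from the table at x = -4

1


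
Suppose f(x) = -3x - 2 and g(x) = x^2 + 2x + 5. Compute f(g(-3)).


g(-3) = 8
f(8) = -26

-26


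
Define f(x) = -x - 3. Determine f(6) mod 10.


1


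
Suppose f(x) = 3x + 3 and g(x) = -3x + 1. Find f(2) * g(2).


f(2) = 9
g(2) = -5
Product = -45

-45


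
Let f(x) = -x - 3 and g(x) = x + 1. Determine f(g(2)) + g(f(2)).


f(g(2)) = -6
g(f(2)) = -4
Sum = -10

-10


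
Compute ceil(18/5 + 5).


18/5 = 3.6
3.6 + 5 = 8.6
ceil(8.6) = 9

9


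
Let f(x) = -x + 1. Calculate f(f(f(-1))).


2


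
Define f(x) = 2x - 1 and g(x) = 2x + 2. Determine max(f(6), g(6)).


14


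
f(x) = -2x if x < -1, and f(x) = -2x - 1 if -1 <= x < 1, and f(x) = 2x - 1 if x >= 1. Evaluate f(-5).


10


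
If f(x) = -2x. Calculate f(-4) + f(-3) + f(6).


f(-4) = 8
f(-3) = 6
f(6) = -12
Sum = 2

2


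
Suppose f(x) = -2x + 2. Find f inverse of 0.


Solve -2x + 2 = 0
x = (0 - 2) / (-2) = 1

1


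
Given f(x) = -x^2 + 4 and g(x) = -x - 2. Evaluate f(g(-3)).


g(-3) = 1
f(1) = (-1)*(1)^2 + 4 = 3

3


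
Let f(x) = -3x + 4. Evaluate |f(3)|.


f(3) = -5
|-5| = 5

5


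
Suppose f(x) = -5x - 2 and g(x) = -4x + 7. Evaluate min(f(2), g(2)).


f(2) = -12
g(2) = -1
min = -12

-12


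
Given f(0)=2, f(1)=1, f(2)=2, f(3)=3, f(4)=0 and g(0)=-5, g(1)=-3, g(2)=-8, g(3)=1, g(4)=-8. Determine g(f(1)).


f(1) = 1
g(1) = -3

-3


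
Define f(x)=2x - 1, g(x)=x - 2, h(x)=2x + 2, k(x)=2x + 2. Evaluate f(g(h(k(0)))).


7


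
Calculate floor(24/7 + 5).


24/7 = 3.4286
3.4286 + 5 = 8.4286
floor(8.4286) = 8

8


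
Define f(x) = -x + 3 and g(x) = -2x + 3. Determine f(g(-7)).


g(-7) = 17
f(17) = -14

-14


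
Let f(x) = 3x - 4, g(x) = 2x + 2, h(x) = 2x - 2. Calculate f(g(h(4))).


38


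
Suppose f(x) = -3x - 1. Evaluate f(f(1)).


11


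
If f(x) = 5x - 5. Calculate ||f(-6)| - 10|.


f(-6) = -35
|-35| = 35
|35 - 10| = 25

25


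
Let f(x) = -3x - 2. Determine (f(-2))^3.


f(-2) = 4
(4)^3 = 64

64


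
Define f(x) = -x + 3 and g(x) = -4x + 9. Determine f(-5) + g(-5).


f(-5) = 8
g(-5) = 29
Sum = 37

37


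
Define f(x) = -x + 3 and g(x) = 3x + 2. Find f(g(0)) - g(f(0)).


f(g(0)) = 1
g(f(0)) = 11
Difference = -10

-10


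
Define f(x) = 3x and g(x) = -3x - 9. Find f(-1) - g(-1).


3


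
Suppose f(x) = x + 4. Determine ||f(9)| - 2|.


f(9) = 13
|13| = 13
|13 - 2| = 11

11


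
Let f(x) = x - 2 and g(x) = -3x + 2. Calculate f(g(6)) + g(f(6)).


f(g(6)) = -18
g(f(6)) = -10
Sum = -28

-28


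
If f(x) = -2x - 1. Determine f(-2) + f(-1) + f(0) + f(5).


f(-2) = 3
f(-1) = 1
f(0) = -1
f(5) = -11
Sum = -8

-8


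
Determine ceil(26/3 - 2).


26/3 = 8.6667
8.6667 - 2 = 6.6667
ceil(6.6667) = 7

7


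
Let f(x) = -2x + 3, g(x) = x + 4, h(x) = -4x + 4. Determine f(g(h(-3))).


-37


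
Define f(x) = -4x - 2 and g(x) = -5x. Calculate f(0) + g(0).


f(0) = -2
g(0) = 0
Sum = -2

-2


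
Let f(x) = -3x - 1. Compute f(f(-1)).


f(-1) = 2
f(2) = -7

-7


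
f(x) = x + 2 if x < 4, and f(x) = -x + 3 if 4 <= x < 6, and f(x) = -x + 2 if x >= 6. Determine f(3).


5


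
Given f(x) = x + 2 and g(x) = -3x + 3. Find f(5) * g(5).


-84


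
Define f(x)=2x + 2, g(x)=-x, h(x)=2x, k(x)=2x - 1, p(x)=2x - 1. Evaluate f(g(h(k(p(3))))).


p(3) = 5
k(5) = 9
h(9) = 18
g(18) = -18
f(-18) = -34

-34


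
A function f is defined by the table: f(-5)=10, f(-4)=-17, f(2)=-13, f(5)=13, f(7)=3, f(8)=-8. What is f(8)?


Reading from the table at x = 8

-8


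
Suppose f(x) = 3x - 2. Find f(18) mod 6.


f(18) = 52
52 mod 6 = 4

4


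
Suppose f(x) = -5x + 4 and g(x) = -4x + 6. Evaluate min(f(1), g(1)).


f(1) = -1
g(1) = 2
min = -1

-1


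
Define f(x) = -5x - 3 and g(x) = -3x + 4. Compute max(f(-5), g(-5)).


f(-5) = 22
g(-5) = 19
max = 22

22


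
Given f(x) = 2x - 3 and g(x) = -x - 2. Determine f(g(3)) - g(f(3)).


f(g(3)) = -13
g(f(3)) = -5
Difference = -8

-8


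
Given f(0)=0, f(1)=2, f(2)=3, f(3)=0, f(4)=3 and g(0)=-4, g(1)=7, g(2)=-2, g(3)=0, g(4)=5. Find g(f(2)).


0


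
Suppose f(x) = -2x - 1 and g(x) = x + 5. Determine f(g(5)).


g(5) = 10
f(10) = -21

-21


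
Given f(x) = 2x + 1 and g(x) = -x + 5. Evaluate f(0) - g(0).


f(0) = 1
g(0) = 5
Difference = -4

-4


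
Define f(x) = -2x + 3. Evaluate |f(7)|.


f(7) = -11
|-11| = 11

11


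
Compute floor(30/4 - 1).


30/4 = 7.5
7.5 - 1 = 6.5
floor(6.5) = 6

6


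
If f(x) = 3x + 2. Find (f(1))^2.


f(1) = 5
(5)^2 = 25

25


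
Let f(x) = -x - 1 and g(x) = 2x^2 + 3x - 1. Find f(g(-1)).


g(-1) = -2
f(-2) = 1

1


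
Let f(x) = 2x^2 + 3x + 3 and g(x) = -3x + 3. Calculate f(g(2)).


12


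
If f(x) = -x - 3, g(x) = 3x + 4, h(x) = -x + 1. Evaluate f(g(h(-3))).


h(-3) = 4
g(4) = 16
f(16) = -19

-19


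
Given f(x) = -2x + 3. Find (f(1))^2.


f(1) = 1
(1)^2 = 1

1


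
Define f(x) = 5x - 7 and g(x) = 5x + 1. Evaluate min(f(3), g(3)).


8


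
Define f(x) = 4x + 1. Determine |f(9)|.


f(9) = 37
|37| = 37

37


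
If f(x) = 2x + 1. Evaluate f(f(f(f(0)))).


f(0) = 1
f(1) = 3
f(3) = 7
f(7) = 15

15


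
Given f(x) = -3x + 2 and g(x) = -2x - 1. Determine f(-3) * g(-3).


f(-3) = 11
g(-3) = 5
Product = 55

55


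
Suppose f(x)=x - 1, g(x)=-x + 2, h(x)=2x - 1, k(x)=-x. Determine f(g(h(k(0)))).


2


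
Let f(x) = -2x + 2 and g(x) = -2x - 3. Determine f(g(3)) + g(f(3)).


f(g(3)) = 20
g(f(3)) = 5
Sum = 25

25


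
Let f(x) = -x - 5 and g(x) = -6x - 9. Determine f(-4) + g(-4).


f(-4) = -1
g(-4) = 15
Sum = 14

14


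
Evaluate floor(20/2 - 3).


7


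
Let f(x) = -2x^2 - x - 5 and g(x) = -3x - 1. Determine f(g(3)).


-195


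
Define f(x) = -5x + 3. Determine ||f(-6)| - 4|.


f(-6) = 33
|33| = 33
|33 - 4| = 29

29


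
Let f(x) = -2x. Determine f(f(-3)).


-12


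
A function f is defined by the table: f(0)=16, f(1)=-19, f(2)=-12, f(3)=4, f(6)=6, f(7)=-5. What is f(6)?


6


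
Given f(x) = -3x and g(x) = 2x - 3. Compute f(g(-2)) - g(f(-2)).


f(g(-2)) = 21
g(f(-2)) = 9
Difference = 12

12


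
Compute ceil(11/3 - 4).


0


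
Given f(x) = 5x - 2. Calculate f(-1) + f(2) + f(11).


f(-1) = -7
f(2) = 8
f(11) = 53
Sum = 54

54


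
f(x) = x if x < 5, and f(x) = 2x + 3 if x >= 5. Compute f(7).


7 satisfies x >= 5
f(7) = 17

17


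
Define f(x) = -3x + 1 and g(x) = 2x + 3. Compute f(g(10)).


g(10) = 23
f(23) = -68

-68


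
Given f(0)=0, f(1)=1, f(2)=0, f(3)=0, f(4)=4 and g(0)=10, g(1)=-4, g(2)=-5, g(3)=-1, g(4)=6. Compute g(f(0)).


f(0) = 0
g(0) = 10

10


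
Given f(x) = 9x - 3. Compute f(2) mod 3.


0


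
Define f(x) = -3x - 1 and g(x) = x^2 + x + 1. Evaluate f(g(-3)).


g(-3) = 7
f(7) = -22

-22


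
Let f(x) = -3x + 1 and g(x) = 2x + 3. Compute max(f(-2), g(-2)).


f(-2) = 7
g(-2) = -1
max = 7

7


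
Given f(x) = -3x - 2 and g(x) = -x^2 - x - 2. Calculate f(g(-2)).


g(-2) = -4
f(-4) = 10

10


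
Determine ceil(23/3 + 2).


10


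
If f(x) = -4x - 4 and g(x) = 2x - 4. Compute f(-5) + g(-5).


2


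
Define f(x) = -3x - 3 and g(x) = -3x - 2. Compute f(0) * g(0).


f(0) = -3
g(0) = -2
Product = 6

6


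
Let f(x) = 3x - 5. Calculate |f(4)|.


f(4) = 7
|7| = 7

7


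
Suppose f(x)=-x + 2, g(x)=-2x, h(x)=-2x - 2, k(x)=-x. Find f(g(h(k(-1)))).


-6


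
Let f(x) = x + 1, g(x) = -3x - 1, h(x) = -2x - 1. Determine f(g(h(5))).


33


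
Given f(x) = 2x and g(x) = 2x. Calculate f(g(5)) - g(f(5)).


0


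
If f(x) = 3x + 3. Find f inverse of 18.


5


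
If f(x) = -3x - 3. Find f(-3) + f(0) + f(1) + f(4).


f(-3) = 6
f(0) = -3
f(1) = -6
f(4) = -15
Sum = -18

-18


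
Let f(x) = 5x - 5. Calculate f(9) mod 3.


f(9) = 40
40 mod 3 = 1

1


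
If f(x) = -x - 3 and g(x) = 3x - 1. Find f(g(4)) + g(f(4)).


-36


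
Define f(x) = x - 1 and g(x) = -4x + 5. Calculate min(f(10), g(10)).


f(10) = 9
g(10) = -35
min = -35

-35


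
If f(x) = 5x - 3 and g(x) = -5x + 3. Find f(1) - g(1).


f(1) = 2
g(1) = -2
Difference = 4

4


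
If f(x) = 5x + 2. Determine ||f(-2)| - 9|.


1


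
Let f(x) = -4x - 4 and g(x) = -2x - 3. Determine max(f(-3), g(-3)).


f(-3) = 8
g(-3) = 3
max = 8

8


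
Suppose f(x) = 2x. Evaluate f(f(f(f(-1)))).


-16


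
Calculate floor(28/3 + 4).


28/3 = 9.3333
9.3333 + 4 = 13.3333
floor(13.3333) = 13

13


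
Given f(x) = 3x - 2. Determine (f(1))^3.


f(1) = 1
(1)^3 = 1

1


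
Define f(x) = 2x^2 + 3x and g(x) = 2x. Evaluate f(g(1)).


g(1) = 2
f(2) = 2*(2)^2 + 3*(2) = 14

14


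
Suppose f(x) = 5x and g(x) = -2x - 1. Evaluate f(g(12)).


g(12) = -25
f(-25) = -125

-125


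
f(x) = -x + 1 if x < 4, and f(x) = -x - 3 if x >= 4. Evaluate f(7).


7 satisfies x >= 4
f(7) = -10

-10


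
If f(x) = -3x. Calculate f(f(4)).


f(4) = -12
f(-12) = 36

36


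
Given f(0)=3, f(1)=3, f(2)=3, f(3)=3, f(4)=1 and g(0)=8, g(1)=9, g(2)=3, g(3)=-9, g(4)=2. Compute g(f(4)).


f(4) = 1
g(1) = 9

9


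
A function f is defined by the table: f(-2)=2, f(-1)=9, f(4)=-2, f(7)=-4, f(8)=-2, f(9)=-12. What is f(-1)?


9


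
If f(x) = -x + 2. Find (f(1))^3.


f(1) = 1
(1)^3 = 1

1


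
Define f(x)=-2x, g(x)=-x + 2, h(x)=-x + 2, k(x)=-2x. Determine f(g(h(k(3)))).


k(3) = -6
h(-6) = 8
g(8) = -6
f(-6) = 12

12


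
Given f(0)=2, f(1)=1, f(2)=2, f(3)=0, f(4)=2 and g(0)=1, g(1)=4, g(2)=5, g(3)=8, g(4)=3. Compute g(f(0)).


f(0) = 2
g(2) = 5

5


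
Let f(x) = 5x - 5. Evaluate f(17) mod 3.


f(17) = 80
80 mod 3 = 2

2


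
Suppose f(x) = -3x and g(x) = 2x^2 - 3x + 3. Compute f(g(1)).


g(1) = 2
f(2) = -6

-6


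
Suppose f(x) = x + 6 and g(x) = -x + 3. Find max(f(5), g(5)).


f(5) = 11
g(5) = -2
max = 11

11


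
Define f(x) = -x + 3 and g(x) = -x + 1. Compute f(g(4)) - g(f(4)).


f(g(4)) = 6
g(f(4)) = 2
Difference = 4

4


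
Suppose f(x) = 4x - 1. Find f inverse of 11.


3


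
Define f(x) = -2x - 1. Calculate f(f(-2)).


f(-2) = 3
f(3) = -7

-7


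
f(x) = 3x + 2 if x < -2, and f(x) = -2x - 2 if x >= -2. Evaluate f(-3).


-7


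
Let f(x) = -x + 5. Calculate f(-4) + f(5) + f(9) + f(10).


f(-4) = 9
f(5) = 0
f(9) = -4
f(10) = -5
Sum = 0

0


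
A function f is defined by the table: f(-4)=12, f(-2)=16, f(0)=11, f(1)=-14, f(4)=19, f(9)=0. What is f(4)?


Reading from the table at x = 4

19


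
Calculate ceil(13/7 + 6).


13/7 = 1.8571
1.8571 + 6 = 7.8571
ceil(7.8571) = 8

8


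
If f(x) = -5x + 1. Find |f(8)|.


f(8) = -39
|-39| = 39

39


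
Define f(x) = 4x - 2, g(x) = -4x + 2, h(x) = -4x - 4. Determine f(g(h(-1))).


6


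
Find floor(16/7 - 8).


16/7 = 2.2857
2.2857 - 8 = -5.7143
floor(-5.7143) = -6

-6


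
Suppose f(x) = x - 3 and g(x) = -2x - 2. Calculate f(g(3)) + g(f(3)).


f(g(3)) = -11
g(f(3)) = -2
Sum = -13

-13


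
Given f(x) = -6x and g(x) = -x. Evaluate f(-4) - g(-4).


f(-4) = 24
g(-4) = 4
Difference = 20

20


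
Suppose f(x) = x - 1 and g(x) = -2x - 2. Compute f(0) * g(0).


2


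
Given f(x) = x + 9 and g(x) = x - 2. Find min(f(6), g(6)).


f(6) = 15
g(6) = 4
min = 4

4


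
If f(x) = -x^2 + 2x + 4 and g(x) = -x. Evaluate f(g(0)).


g(0) = 0
f(0) = (-1)*(0)^2 + 2*(0) + 4 = 4

4


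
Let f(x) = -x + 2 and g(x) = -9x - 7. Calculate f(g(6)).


g(6) = -61
f(-61) = 63

63


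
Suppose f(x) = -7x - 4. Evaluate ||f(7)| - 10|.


f(7) = -53
|-53| = 53
|53 - 10| = 43

43


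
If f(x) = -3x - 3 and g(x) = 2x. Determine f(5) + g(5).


f(5) = -18
g(5) = 10
Sum = -8

-8


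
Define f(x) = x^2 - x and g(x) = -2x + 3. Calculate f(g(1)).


g(1) = 1
f(1) = 1*(1)^2 - 1*(1) = 0

0


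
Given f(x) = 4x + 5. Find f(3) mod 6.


f(3) = 17
17 mod 6 = 5

5


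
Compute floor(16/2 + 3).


16/2 = 8
8 + 3 = 11
floor(11) = 11

11


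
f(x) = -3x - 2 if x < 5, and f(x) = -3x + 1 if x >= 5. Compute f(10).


10 satisfies x >= 5
f(10) = -29

-29


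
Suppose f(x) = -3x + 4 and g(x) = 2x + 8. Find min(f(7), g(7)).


f(7) = -17
g(7) = 22
min = -17

-17


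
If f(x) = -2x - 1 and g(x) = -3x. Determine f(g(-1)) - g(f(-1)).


-4


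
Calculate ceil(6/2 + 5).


8


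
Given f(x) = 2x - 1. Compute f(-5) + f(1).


f(-5) = -11
f(1) = 1
Sum = -10

-10


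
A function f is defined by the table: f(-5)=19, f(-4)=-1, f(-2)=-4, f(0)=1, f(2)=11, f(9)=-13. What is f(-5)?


Reading from the table at x = -5

19


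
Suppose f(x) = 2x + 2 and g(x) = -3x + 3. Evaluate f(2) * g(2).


-18


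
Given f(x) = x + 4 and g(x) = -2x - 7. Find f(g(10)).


-23


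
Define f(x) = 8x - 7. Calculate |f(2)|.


9


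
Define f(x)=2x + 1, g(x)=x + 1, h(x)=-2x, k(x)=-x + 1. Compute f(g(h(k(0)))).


k(0) = 1
h(1) = -2
g(-2) = -1
f(-1) = -1

-1


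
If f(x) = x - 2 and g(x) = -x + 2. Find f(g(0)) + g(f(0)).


4


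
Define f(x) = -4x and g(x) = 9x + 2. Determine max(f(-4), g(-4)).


f(-4) = 16
g(-4) = -34
max = 16

16


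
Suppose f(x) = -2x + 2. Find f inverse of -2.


Solve -2x + 2 = -2
x = (-2 - 2) / (-2) = 2

2


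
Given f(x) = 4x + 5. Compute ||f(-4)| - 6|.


f(-4) = -11
|-11| = 11
|11 - 6| = 5

5


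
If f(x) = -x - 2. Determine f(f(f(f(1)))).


1


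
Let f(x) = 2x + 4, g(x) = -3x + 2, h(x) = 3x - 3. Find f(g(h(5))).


h(5) = 12
g(12) = -34
f(-34) = -64

-64


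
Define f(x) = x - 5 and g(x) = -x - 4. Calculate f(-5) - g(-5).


f(-5) = -10
g(-5) = 1
Difference = -11

-11


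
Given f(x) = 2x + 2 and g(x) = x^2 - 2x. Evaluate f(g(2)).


g(2) = 0
f(0) = 2

2


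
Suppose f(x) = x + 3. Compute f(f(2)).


f(2) = 5
f(5) = 8

8


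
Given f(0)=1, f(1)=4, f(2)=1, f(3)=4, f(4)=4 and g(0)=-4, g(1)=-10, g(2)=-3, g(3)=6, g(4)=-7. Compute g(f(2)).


f(2) = 1
g(1) = -10

-10


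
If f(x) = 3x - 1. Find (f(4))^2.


f(4) = 11
(11)^2 = 121

121


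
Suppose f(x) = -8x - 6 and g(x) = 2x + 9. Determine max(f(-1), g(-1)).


f(-1) = 2
g(-1) = 7
max = 7

7


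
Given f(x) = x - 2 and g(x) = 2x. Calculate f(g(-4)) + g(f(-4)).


f(g(-4)) = -10
g(f(-4)) = -12
Sum = -22

-22


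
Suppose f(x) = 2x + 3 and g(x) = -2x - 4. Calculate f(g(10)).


-45


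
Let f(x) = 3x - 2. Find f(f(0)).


f(0) = -2
f(-2) = -8

-8


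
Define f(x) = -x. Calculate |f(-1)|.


f(-1) = 1
|1| = 1

1


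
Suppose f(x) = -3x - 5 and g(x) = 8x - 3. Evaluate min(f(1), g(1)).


f(1) = -8
g(1) = 5
min = -8

-8


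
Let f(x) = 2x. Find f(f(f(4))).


f(4) = 8
f(8) = 16
f(16) = 32

32


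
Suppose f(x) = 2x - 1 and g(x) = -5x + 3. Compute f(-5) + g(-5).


17


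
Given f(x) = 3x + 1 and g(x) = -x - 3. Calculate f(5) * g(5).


f(5) = 16
g(5) = -8
Product = -128

-128


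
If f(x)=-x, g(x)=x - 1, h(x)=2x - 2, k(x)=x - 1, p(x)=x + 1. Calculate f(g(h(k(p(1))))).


p(1) = 2
k(2) = 1
h(1) = 0
g(0) = -1
f(-1) = 1

1


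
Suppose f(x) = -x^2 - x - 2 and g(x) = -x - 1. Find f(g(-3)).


g(-3) = 2
f(2) = (-1)*(2)^2 - 1*(2) - 2 = -8

-8


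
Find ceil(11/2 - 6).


11/2 = 5.5
5.5 - 6 = -0.5
ceil(-0.5) = 0

0


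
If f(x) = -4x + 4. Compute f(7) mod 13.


2


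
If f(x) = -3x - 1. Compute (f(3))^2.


f(3) = -10
(-10)^2 = 100

100


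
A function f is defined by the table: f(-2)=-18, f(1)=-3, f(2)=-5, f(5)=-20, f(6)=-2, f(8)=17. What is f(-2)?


Reading from the table at x = -2

-18


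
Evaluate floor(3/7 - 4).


3/7 = 0.4286
0.4286 - 4 = -3.5714
floor(-3.5714) = -4

-4


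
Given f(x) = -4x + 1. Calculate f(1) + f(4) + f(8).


f(1) = -3
f(4) = -15
f(8) = -31
Sum = -49

-49


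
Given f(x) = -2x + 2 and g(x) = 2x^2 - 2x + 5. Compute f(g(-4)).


g(-4) = 45
f(45) = -88

-88


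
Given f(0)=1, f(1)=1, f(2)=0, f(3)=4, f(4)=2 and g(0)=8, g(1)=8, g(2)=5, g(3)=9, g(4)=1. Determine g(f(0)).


8


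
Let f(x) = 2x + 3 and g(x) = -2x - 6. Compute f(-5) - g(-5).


-11


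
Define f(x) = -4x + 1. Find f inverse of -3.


Solve -4x + 1 = -3
x = (-3 - 1) / (-4) = 1

1


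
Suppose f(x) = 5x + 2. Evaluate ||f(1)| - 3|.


f(1) = 7
|7| = 7
|7 - 3| = 4

4


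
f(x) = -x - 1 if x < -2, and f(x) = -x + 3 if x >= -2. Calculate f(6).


6 satisfies x >= -2
f(6) = -3

-3


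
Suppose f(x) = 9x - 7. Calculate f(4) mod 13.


f(4) = 29
29 mod 13 = 3

3


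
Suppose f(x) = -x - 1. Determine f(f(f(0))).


f(0) = -1
f(-1) = 0
f(0) = -1

-1


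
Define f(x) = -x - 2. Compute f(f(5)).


f(5) = -7
f(-7) = 5

5


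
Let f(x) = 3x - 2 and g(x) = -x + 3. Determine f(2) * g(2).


f(2) = 4
g(2) = 1
Product = 4

4


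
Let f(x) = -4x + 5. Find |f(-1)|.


9


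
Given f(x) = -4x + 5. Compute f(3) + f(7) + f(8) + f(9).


f(3) = -7
f(7) = -23
f(8) = -27
f(9) = -31
Sum = -88

-88


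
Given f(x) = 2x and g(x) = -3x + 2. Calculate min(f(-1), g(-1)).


f(-1) = -2
g(-1) = 5
min = -2

-2


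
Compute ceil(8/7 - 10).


8/7 = 1.1429
1.1429 - 10 = -8.8571
ceil(-8.8571) = -8

-8


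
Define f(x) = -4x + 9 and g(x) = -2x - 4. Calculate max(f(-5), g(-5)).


f(-5) = 29
g(-5) = 6
max = 29

29


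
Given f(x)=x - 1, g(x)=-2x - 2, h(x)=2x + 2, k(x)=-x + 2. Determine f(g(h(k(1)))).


k(1) = 1
h(1) = 4
g(4) = -10
f(-10) = -11

-11


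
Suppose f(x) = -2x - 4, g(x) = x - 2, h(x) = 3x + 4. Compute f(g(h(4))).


h(4) = 16
g(16) = 14
f(14) = -32

-32


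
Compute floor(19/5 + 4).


7


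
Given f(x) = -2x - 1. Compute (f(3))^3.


f(3) = -7
(-7)^3 = -343

-343


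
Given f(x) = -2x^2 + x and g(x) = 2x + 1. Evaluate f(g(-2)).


g(-2) = -3
f(-3) = (-2)*(-3)^2 + 1*(-3) = -21

-21


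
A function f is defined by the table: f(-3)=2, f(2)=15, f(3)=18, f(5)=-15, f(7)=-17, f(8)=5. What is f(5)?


Reading from the table at x = 5

-15


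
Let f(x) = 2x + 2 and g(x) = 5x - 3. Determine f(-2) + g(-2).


f(-2) = -2
g(-2) = -13
Sum = -15

-15


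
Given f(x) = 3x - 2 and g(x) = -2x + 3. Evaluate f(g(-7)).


g(-7) = 17
f(17) = 49

49


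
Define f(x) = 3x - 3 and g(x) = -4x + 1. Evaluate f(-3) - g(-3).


f(-3) = -12
g(-3) = 13
Difference = -25

-25


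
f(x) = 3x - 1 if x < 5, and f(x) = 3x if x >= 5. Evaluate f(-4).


-4 satisfies x < 5
f(-4) = -13

-13


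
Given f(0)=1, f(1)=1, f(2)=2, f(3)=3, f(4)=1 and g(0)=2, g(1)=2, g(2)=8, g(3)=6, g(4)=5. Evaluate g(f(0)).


f(0) = 1
g(1) = 2

2


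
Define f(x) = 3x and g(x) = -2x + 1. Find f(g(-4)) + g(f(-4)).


f(g(-4)) = 27
g(f(-4)) = 25
Sum = 52

52


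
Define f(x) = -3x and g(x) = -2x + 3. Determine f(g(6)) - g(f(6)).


f(g(6)) = 27
g(f(6)) = 39
Difference = -12

-12


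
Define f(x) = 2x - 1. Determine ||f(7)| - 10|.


f(7) = 13
|13| = 13
|13 - 10| = 3

3


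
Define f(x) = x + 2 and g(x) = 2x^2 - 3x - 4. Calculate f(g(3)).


g(3) = 5
f(5) = 7

7


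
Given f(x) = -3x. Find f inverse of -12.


4


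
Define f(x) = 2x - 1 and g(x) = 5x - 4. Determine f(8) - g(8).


f(8) = 15
g(8) = 36
Difference = -21

-21


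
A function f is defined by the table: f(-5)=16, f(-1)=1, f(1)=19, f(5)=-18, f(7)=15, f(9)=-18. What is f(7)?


15


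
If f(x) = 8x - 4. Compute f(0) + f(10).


f(0) = -4
f(10) = 76
Sum = 72

72


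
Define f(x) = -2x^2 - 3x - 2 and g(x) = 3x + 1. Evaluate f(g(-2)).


-37


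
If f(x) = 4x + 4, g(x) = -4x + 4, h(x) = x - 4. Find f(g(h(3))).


36


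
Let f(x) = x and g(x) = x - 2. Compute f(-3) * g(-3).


f(-3) = -3
g(-3) = -5
Product = 15

15


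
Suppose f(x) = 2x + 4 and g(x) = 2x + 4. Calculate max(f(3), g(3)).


f(3) = 10
g(3) = 10
max = 10

10


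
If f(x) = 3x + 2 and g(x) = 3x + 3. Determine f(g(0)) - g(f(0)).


f(g(0)) = 11
g(f(0)) = 9
Difference = 2

2


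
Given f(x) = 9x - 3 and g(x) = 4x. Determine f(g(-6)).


g(-6) = -24
f(-24) = -219

-219


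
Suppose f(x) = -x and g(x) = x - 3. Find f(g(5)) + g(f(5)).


-10


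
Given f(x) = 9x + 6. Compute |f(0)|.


f(0) = 6
|6| = 6

6


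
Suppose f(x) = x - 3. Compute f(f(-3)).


-9


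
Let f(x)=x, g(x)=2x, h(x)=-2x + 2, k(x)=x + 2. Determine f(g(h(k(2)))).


-12


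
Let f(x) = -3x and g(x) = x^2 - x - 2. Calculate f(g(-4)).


g(-4) = 18
f(18) = -54

-54


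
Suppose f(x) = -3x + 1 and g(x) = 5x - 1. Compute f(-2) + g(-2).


f(-2) = 7
g(-2) = -11
Sum = -4

-4


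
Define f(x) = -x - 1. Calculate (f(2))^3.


f(2) = -3
(-3)^3 = -27

-27


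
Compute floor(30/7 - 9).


-5


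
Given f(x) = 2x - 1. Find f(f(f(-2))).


f(-2) = -5
f(-5) = -11
f(-11) = -23

-23


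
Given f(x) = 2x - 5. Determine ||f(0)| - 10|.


5


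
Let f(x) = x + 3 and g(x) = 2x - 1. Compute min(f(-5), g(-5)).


f(-5) = -2
g(-5) = -11
min = -11

-11


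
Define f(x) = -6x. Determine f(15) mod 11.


f(15) = -90
-90 mod 11 = 9

9


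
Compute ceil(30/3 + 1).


30/3 = 10
10 + 1 = 11
ceil(11) = 11

11


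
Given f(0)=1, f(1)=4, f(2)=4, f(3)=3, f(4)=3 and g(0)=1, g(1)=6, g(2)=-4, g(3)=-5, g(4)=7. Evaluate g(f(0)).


f(0) = 1
g(1) = 6

6


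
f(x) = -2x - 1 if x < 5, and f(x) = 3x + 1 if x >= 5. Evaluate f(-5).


9


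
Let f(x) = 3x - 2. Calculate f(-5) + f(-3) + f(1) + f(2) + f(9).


f(-5) = -17
f(-3) = -11
f(1) = 1
f(2) = 4
f(9) = 25
Sum = 2

2


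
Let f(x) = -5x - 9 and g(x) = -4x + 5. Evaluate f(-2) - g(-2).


f(-2) = 1
g(-2) = 13
Difference = -12

-12


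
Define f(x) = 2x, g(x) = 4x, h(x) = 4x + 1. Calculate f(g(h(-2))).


-56


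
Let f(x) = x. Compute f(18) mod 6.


0


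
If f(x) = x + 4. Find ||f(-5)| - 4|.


f(-5) = -1
|-1| = 1
|1 - 4| = 3

3


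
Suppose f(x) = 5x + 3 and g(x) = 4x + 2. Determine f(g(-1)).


g(-1) = -2
f(-2) = -7

-7


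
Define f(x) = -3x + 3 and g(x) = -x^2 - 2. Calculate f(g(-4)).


g(-4) = -18
f(-18) = 57

57


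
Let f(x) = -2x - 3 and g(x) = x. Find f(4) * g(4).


f(4) = -11
g(4) = 4
Product = -44

-44


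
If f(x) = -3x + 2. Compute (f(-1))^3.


f(-1) = 5
(5)^3 = 125

125


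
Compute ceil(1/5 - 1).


1/5 = 0.2
0.2 - 1 = -0.8
ceil(-0.8) = 0

0


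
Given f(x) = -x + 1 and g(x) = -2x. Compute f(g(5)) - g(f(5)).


3


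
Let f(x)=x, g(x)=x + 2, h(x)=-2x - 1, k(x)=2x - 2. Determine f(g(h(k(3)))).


k(3) = 4
h(4) = -9
g(-9) = -7
f(-7) = -7

-7


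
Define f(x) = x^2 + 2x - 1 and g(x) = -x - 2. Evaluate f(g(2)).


g(2) = -4
f(-4) = 1*(-4)^2 + 2*(-4) - 1 = 7

7


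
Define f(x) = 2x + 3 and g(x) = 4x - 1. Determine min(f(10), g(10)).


23


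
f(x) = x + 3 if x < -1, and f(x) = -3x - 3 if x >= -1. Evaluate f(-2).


-2 satisfies x < -1
f(-2) = 1

1


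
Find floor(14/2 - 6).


14/2 = 7
7 - 6 = 1
floor(1) = 1

1


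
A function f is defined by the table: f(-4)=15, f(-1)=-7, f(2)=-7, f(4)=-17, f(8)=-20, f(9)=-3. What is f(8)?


Reading from the table at x = 8

-20


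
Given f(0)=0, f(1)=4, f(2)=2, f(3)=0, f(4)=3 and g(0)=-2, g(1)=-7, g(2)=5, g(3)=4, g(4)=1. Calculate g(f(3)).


-2


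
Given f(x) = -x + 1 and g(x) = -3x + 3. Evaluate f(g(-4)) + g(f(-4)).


f(g(-4)) = -14
g(f(-4)) = -12
Sum = -26

-26


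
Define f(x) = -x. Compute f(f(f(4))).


f(4) = -4
f(-4) = 4
f(4) = -4

-4


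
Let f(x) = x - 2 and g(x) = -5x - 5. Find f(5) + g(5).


-27


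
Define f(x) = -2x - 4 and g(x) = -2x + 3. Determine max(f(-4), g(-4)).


f(-4) = 4
g(-4) = 11
max = 11

11


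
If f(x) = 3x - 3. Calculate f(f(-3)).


f(-3) = -12
f(-12) = -39

-39


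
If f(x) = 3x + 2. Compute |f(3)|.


f(3) = 11
|11| = 11

11


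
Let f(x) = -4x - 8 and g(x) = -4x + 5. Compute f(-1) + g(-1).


5


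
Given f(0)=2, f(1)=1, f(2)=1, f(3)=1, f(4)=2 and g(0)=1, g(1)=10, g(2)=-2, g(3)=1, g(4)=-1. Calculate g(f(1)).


10


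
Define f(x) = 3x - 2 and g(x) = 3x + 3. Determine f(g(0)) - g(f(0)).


f(g(0)) = 7
g(f(0)) = -3
Difference = 10

10


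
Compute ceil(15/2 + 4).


15/2 = 7.5
7.5 + 4 = 11.5
ceil(11.5) = 12

12


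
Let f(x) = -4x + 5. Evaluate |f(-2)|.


13


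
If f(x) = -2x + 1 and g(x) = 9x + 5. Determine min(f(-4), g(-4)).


f(-4) = 9
g(-4) = -31
min = -31

-31


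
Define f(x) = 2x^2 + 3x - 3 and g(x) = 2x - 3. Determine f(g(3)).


g(3) = 3
f(3) = 2*(3)^2 + 3*(3) - 3 = 24

24


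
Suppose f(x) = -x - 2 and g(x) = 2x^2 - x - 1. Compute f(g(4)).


g(4) = 27
f(27) = -29

-29


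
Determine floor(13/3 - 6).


13/3 = 4.3333
4.3333 - 6 = -1.6667
floor(-1.6667) = -2

-2


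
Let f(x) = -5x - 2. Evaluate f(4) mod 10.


8


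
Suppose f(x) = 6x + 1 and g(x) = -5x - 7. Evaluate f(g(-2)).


g(-2) = 3
f(3) = 19

19


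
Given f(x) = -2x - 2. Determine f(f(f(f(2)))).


f(2) = -6
f(-6) = 10
f(10) = -22
f(-22) = 42

42


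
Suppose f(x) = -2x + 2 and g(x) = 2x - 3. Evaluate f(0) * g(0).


f(0) = 2
g(0) = -3
Product = -6

-6


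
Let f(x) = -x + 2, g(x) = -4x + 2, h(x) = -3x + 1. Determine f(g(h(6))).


h(6) = -17
g(-17) = 70
f(70) = -68

-68


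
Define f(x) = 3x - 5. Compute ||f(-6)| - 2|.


f(-6) = -23
|-23| = 23
|23 - 2| = 21

21


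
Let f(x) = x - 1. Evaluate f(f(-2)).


f(-2) = -3
f(-3) = -4

-4


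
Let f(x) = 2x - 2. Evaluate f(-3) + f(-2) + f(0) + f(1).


f(-3) = -8
f(-2) = -6
f(0) = -2
f(1) = 0
Sum = -16

-16


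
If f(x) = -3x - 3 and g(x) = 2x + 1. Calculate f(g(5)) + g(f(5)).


f(g(5)) = -36
g(f(5)) = -35
Sum = -71

-71


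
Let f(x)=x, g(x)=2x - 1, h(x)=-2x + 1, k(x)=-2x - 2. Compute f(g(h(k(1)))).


k(1) = -4
h(-4) = 9
g(9) = 17
f(17) = 17

17


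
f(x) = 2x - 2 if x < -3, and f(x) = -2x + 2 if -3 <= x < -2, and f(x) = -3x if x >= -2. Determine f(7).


7 satisfies x >= -2
f(7) = -21

-21


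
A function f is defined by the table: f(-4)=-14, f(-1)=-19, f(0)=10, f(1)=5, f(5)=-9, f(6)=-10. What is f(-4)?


Reading from the table at x = -4

-14


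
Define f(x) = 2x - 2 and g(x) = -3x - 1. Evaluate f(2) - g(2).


f(2) = 2
g(2) = -7
Difference = 9

9


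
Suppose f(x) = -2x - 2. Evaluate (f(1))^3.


f(1) = -4
(-4)^3 = -64

-64


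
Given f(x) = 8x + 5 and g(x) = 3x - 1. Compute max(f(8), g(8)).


f(8) = 69
g(8) = 23
max = 69

69


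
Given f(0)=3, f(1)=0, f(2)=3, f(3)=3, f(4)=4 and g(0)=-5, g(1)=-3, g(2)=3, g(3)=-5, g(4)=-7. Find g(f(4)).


f(4) = 4
g(4) = -7

-7


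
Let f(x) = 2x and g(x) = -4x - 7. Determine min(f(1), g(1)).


f(1) = 2
g(1) = -11
min = -11

-11


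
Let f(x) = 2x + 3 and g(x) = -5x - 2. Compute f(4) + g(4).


f(4) = 11
g(4) = -22
Sum = -11

-11


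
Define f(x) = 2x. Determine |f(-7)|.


f(-7) = -14
|-14| = 14

14


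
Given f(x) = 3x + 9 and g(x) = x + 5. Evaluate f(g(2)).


g(2) = 7
f(7) = 30

30


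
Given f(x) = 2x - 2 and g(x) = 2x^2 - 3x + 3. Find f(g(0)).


g(0) = 3
f(3) = 4

4


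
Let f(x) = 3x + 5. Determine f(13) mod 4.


f(13) = 44
44 mod 4 = 0

0


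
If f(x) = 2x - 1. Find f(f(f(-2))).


f(-2) = -5
f(-5) = -11
f(-11) = -23

-23


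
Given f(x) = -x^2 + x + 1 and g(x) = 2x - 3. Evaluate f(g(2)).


g(2) = 1
f(1) = (-1)*(1)^2 + 1*(1) + 1 = 1

1


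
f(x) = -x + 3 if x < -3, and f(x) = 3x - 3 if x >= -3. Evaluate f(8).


8 satisfies x >= -3
f(8) = 21

21


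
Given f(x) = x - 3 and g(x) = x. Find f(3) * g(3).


f(3) = 0
g(3) = 3
Product = 0

0


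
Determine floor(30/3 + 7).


17


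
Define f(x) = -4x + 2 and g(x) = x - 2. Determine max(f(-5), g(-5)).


22


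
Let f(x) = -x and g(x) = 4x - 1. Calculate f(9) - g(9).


f(9) = -9
g(9) = 35
Difference = -44

-44


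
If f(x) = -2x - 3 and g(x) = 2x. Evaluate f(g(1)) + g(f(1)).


f(g(1)) = -7
g(f(1)) = -10
Sum = -17

-17


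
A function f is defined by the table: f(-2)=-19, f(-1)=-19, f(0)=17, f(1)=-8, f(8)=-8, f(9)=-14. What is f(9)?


Reading from the table at x = 9

-14


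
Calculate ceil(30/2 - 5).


30/2 = 15
15 - 5 = 10
ceil(10) = 10

10


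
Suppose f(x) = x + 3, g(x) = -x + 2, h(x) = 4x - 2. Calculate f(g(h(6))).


h(6) = 22
g(22) = -20
f(-20) = -17

-17


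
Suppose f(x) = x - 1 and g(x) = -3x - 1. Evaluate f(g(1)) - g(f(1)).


f(g(1)) = -5
g(f(1)) = -1
Difference = -4

-4


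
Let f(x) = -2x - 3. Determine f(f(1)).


7


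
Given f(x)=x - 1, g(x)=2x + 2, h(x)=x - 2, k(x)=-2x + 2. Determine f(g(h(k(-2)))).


k(-2) = 6
h(6) = 4
g(4) = 10
f(10) = 9

9


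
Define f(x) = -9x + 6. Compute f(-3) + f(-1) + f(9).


f(-3) = 33
f(-1) = 15
f(9) = -75
Sum = -27

-27


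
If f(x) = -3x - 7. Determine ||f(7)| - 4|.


24


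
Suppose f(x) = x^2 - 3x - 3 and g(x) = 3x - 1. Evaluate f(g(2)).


g(2) = 5
f(5) = 1*(5)^2 - 3*(5) - 3 = 7

7


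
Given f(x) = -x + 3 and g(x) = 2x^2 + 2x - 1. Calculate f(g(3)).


-20


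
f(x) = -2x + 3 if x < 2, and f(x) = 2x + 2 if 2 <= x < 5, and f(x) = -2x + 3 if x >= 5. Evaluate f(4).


4 satisfies 2 <= x < 5
f(4) = 10

10


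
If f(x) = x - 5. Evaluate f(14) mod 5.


f(14) = 9
9 mod 5 = 4

4


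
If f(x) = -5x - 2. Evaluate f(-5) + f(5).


-4


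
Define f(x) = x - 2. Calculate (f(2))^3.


f(2) = 0
(0)^3 = 0

0


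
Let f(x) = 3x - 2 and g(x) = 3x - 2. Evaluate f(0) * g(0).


f(0) = -2
g(0) = -2
Product = 4

4


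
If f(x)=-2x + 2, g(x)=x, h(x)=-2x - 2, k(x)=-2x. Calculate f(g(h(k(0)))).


k(0) = 0
h(0) = -2
g(-2) = -2
f(-2) = 6

6


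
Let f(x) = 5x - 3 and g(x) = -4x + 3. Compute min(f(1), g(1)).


f(1) = 2
g(1) = -1
min = -1

-1


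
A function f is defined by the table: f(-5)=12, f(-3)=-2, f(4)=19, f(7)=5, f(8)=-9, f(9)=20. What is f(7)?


Reading from the table at x = 7

5


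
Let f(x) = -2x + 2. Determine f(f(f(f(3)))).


f(3) = -4
f(-4) = 10
f(10) = -18
f(-18) = 38

38


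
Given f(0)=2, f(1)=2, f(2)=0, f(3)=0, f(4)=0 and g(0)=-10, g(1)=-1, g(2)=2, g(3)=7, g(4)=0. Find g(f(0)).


f(0) = 2
g(2) = 2

2


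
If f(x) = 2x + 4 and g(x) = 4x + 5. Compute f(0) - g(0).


f(0) = 4
g(0) = 5
Difference = -1

-1


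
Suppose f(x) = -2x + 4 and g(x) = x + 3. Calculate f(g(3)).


g(3) = 6
f(6) = -8

-8


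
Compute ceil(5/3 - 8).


5/3 = 1.6667
1.6667 - 8 = -6.3333
ceil(-6.3333) = -6

-6


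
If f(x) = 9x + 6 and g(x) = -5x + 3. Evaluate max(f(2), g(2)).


f(2) = 24
g(2) = -7
max = 24

24


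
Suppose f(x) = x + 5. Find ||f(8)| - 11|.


f(8) = 13
|13| = 13
|13 - 11| = 2

2


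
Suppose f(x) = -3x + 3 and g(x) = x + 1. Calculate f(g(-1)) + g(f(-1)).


10


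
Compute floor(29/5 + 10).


15


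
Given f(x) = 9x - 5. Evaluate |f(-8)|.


f(-8) = -77
|-77| = 77

77


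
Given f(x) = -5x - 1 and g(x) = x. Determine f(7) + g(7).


-29


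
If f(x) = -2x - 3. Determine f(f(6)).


f(6) = -15
f(-15) = 27

27


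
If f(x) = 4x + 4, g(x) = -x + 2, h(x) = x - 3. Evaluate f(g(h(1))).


h(1) = -2
g(-2) = 4
f(4) = 20

20


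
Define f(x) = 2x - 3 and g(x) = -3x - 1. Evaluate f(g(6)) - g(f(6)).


-13


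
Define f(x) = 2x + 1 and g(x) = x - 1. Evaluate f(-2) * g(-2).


f(-2) = -3
g(-2) = -3
Product = 9

9


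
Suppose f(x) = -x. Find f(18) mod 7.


3


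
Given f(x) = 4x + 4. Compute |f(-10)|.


36


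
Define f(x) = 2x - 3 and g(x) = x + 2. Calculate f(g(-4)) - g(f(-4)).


f(g(-4)) = -7
g(f(-4)) = -9
Difference = 2

2


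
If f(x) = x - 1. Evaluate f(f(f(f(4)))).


0


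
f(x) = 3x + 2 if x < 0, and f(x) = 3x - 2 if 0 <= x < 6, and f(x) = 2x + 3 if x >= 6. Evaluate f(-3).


-3 satisfies x < 0
f(-3) = -7

-7


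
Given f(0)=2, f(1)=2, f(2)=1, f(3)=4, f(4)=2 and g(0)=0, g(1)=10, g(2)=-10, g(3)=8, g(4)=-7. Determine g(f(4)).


f(4) = 2
g(2) = -10

-10


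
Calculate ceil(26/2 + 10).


23


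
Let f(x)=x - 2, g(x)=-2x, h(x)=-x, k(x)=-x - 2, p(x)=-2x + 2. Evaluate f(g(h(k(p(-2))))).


p(-2) = 6
k(6) = -8
h(-8) = 8
g(8) = -16
f(-16) = -18

-18


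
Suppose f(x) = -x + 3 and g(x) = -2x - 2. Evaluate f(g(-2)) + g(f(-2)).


f(g(-2)) = 1
g(f(-2)) = -12
Sum = -11

-11


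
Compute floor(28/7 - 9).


28/7 = 4
4 - 9 = -5
floor(-5) = -5

-5


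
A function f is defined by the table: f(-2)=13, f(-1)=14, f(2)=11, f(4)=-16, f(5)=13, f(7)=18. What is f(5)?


13


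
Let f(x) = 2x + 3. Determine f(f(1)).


f(1) = 5
f(5) = 13

13


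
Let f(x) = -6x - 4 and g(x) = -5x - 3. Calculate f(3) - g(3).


f(3) = -22
g(3) = -18
Difference = -4

-4


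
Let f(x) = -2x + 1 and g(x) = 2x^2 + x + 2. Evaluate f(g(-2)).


-15


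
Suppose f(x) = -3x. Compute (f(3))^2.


81


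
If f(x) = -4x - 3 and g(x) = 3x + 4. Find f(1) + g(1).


f(1) = -7
g(1) = 7
Sum = 0

0


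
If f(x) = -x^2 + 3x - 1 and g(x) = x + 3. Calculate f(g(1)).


-5


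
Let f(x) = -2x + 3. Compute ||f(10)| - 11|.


f(10) = -17
|-17| = 17
|17 - 11| = 6

6


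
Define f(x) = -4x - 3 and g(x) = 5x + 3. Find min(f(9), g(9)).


-39


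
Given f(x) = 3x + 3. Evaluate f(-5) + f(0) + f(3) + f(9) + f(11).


f(-5) = -12
f(0) = 3
f(3) = 12
f(9) = 30
f(11) = 36
Sum = 69

69


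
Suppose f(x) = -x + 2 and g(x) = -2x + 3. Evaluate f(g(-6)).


g(-6) = 15
f(15) = -13

-13


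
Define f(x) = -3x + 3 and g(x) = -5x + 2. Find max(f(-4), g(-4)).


f(-4) = 15
g(-4) = 22
max = 22

22


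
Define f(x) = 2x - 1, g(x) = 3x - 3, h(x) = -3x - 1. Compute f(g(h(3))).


h(3) = -10
g(-10) = -33
f(-33) = -67

-67


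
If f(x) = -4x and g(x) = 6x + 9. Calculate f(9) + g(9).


f(9) = -36
g(9) = 63
Sum = 27

27


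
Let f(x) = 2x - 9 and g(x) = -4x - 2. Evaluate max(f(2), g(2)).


f(2) = -5
g(2) = -10
max = -5

-5


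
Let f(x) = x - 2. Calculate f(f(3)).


f(3) = 1
f(1) = -1

-1


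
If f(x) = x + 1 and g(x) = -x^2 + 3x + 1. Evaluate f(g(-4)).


g(-4) = -27
f(-27) = -26

-26


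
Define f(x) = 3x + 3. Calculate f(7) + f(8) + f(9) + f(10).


f(7) = 24
f(8) = 27
f(9) = 30
f(10) = 33
Sum = 114

114


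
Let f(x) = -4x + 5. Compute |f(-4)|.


f(-4) = 21
|21| = 21

21


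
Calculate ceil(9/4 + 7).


10


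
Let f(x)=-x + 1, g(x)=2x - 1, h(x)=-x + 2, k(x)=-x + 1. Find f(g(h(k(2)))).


-4


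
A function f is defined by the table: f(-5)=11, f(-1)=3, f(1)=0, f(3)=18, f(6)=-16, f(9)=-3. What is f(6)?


Reading from the table at x = 6

-16


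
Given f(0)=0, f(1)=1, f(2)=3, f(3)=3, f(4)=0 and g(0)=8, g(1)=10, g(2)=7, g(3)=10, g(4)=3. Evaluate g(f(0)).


f(0) = 0
g(0) = 8

8


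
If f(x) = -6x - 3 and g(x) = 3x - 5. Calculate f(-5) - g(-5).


f(-5) = 27
g(-5) = -20
Difference = 47

47
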